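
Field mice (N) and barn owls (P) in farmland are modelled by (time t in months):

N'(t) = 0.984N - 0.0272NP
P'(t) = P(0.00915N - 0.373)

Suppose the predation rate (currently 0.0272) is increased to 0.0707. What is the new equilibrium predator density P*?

At the interior fixed point, setting dN/dt = 0 with N > 0 fixes P* = (prey growth rate)/(NP coefficient) — independent of the other coefficients.
With the change, P* = 0.984/0.0707 = 13.9; it falls from 36.2.

P* ≈ 13.9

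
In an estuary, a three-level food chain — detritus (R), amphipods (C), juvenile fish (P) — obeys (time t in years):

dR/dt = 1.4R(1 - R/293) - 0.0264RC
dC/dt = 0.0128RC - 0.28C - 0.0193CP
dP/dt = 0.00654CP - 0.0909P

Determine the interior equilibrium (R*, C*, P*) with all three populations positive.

From dP/dt = 0: 0.00654C* = 0.0909, so C* = 13.9.
From dR/dt = 0: 1.4(1 - R*/293) = 0.0264·13.9, giving R* = 293·(1 - 0.262) = 216.
From dC/dt = 0: 0.0128·216 - 0.28 = 0.0193P*, so P* = 2.49/0.0193 = 129.

R* ≈ 216, C* ≈ 13.9, P* ≈ 129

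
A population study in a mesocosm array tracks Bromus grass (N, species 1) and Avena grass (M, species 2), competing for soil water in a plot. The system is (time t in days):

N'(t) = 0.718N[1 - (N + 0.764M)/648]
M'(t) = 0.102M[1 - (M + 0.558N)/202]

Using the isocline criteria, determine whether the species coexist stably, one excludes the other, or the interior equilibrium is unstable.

species 1 excludes species 2

Compare the nullcline intercepts: K1/α12 = 648/0.764 = 848 > K2 = 202; K2/α21 = 202/0.558 = 362 < K1 = 648.
Since the inequalities point opposite ways, species 1 can invade but species 2 cannot.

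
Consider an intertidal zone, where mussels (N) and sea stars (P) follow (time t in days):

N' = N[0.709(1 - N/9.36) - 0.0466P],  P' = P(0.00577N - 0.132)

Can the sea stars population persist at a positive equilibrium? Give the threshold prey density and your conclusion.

Threshold N = 22.9; K < 22.9, so no, the predator goes extinct.

The predator equation gives dP/dt > 0 only when N > 0.132/0.00577 = 22.9.
Without the predator, N → K = 9.36. Since 9.36 < 22.9, the predator cannot invade.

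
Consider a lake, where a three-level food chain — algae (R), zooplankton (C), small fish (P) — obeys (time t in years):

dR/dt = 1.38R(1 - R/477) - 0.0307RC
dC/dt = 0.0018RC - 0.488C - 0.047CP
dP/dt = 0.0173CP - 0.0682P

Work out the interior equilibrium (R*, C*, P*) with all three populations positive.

R* ≈ 435, C* ≈ 3.94, P* ≈ 6.28

From dP/dt = 0: 0.0173C* = 0.0682, so C* = 3.94.
From dR/dt = 0: 1.38(1 - R*/477) = 0.0307·3.94, giving R* = 477·(1 - 0.0877) = 435.
From dC/dt = 0: 0.0018·435 - 0.488 = 0.047P*, so P* = 0.295/0.047 = 6.28.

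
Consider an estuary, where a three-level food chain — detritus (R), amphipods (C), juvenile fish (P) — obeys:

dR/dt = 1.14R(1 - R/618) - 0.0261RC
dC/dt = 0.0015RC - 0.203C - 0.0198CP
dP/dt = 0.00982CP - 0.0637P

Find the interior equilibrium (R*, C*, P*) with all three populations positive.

From dP/dt = 0: 0.00982C* = 0.0637, so C* = 6.49.
From dR/dt = 0: 1.14(1 - R*/618) = 0.0261·6.49, giving R* = 618·(1 - 0.149) = 526.
From dC/dt = 0: 0.0015·526 - 0.203 = 0.0198P*, so P* = 0.586/0.0198 = 29.6.

R* ≈ 526, C* ≈ 6.49, P* ≈ 29.6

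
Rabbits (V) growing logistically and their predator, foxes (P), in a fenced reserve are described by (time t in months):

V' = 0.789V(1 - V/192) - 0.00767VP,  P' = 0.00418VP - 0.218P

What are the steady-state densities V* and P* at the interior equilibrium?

V* ≈ 52.2, P* ≈ 74.9

From dP/dt = 0 with P > 0: 0.00418V* = 0.218, so V* = 52.2.
Substitute into dV/dt = 0: 0.789(1 - 52.2/192) = 0.00767P*.
The bracket is 0.728, giving P* = 0.575/0.00767 = 74.9.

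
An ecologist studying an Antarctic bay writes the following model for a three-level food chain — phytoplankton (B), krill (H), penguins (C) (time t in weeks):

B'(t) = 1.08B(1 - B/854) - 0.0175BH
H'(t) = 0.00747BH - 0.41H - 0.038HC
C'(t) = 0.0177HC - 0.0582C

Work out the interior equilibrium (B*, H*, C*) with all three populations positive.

B* ≈ 808, H* ≈ 3.29, C* ≈ 148

From dC/dt = 0: 0.0177H* = 0.0582, so H* = 3.29.
From dB/dt = 0: 1.08(1 - B*/854) = 0.0175·3.29, giving B* = 854·(1 - 0.0533) = 808.
From dH/dt = 0: 0.00747·808 - 0.41 = 0.038C*, so C* = 5.63/0.038 = 148.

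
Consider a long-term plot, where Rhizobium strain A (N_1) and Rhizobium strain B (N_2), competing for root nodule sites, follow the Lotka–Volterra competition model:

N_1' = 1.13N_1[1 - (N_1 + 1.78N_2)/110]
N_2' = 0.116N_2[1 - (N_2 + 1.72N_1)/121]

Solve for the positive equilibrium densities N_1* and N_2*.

N_1* ≈ 51.1, N_2* ≈ 33.1

Setting both brackets to zero gives the nullclines N_1 + 1.78N_2 = 110 and 1.72N_1 + N_2 = 121.
Substituting N_2 = 121 - 1.72N_1 into the first: N_1(1 - 1.78·1.72) = 110 - 1.78·121.
So N_1* = -105/-2.06 = 51.1, and then N_2* = 121 - 1.72·51.1 = 33.1.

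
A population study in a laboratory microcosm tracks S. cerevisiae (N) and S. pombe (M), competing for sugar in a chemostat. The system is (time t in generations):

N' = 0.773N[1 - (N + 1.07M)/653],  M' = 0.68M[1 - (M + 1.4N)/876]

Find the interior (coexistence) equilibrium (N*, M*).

N* ≈ 571, M* ≈ 76.7

Setting both brackets to zero gives the nullclines N + 1.07M = 653 and 1.4N + M = 876.
Substituting M = 876 - 1.4N into the first: N(1 - 1.07·1.4) = 653 - 1.07·876.
So N* = -284/-0.498 = 571, and then M* = 876 - 1.4·571 = 76.7.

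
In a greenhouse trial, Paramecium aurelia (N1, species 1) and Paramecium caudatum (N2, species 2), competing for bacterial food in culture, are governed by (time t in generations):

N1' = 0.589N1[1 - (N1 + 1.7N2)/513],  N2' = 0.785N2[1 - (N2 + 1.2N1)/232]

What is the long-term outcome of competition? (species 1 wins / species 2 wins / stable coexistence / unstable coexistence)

Compare the nullcline intercepts: K1/α12 = 513/1.7 = 302 > K2 = 232; K2/α21 = 232/1.2 = 193 < K1 = 513.
Since the inequalities point opposite ways, species 1 can invade but species 2 cannot.

species 1 excludes species 2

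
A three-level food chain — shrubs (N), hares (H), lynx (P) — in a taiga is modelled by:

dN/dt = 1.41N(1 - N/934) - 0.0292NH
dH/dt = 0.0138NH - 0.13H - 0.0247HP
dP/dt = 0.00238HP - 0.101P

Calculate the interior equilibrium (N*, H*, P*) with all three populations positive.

From dP/dt = 0: 0.00238H* = 0.101, so H* = 42.4.
From dN/dt = 0: 1.41(1 - N*/934) = 0.0292·42.4, giving N* = 934·(1 - 0.879) = 113.
From dH/dt = 0: 0.0138·113 - 0.13 = 0.0247P*, so P* = 1.43/0.0247 = 58.

N* ≈ 113, H* ≈ 42.4, P* ≈ 58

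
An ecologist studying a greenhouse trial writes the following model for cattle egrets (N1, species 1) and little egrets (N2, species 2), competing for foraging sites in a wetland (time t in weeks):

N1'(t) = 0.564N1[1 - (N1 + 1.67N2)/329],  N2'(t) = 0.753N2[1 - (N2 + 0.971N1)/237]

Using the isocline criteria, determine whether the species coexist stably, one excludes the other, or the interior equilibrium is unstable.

unstable coexistence (outcome depends on initial conditions)

Compare the nullcline intercepts: K1/α12 = 329/1.67 = 197 < K2 = 237; K2/α21 = 237/0.971 = 244 < K1 = 329.
Since both are reversed, neither can invade when rare; the interior point is a saddle.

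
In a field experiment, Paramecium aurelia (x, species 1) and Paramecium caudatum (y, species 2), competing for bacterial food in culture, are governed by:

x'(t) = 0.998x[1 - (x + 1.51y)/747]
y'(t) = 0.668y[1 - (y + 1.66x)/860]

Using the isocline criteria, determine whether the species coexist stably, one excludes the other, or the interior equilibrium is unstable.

unstable coexistence (outcome depends on initial conditions)

Compare the nullcline intercepts: K1/α12 = 747/1.51 = 495 < K2 = 860; K2/α21 = 860/1.66 = 518 < K1 = 747.
Since both are reversed, neither can invade when rare; the interior point is a saddle.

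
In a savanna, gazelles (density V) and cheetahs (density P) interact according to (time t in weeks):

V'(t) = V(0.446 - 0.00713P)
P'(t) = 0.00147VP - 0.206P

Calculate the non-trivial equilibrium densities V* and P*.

V* ≈ 140, P* ≈ 62.6

Set dP/dt = 0 with P > 0: 0.00147V - 0.206 = 0, so V* = 0.206/0.00147 = 140.
Set dV/dt = 0 with V > 0: 0.446 - 0.00713P = 0, so P* = 0.446/0.00713 = 62.6.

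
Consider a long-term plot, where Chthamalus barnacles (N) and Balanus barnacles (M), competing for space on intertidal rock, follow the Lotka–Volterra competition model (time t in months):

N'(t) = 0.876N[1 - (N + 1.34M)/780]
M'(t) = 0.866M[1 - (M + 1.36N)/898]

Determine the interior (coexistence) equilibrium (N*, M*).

N* ≈ 515, M* ≈ 198

Setting both brackets to zero gives the nullclines N + 1.34M = 780 and 1.36N + M = 898.
Substituting M = 898 - 1.36N into the first: N(1 - 1.34·1.36) = 780 - 1.34·898.
So N* = -423/-0.822 = 515, and then M* = 898 - 1.36·515 = 198.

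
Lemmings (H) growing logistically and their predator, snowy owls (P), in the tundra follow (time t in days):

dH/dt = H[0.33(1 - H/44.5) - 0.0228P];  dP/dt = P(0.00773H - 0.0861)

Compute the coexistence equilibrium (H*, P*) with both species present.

H* ≈ 11.1, P* ≈ 10.9

From dP/dt = 0 with P > 0: 0.00773H* = 0.0861, so H* = 11.1.
Substitute into dH/dt = 0: 0.33(1 - 11.1/44.5) = 0.0228P*.
The bracket is 0.75, giving P* = 0.247/0.0228 = 10.9.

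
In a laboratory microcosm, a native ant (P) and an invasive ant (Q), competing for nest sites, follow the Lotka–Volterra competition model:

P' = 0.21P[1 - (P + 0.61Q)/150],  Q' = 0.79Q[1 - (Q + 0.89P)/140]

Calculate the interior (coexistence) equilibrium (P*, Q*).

Setting both brackets to zero gives the nullclines P + 0.61Q = 150 and 0.89P + Q = 140.
Substituting Q = 140 - 0.89P into the first: P(1 - 0.61·0.89) = 150 - 0.61·140.
So P* = 64.6/0.457 = 141, and then Q* = 140 - 0.89·141 = 14.2.

P* ≈ 141, Q* ≈ 14.2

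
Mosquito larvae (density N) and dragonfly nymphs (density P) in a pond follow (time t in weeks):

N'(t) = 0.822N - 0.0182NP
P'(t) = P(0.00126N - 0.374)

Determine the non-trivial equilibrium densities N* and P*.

N* ≈ 297, P* ≈ 45.2

Set dP/dt = 0 with P > 0: 0.00126N - 0.374 = 0, so N* = 0.374/0.00126 = 297.
Set dN/dt = 0 with N > 0: 0.822 - 0.0182P = 0, so P* = 0.822/0.0182 = 45.2.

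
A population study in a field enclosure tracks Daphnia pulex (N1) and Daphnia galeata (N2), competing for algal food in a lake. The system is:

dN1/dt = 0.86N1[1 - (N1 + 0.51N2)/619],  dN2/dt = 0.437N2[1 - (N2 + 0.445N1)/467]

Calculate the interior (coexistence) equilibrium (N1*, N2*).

N1* ≈ 493, N2* ≈ 248

Setting both brackets to zero gives the nullclines N1 + 0.51N2 = 619 and 0.445N1 + N2 = 467.
Substituting N2 = 467 - 0.445N1 into the first: N1(1 - 0.51·0.445) = 619 - 0.51·467.
So N1* = 381/0.773 = 493, and then N2* = 467 - 0.445·493 = 248.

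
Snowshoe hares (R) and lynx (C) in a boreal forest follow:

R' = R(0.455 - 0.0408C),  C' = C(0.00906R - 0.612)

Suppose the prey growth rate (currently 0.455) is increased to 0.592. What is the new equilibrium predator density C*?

C* ≈ 14.5

At the interior fixed point, setting dR/dt = 0 with R > 0 fixes C* = (prey growth rate)/(RC coefficient) — independent of the other coefficients.
With the change, C* = 0.592/0.0408 = 14.5; it rises from 11.2.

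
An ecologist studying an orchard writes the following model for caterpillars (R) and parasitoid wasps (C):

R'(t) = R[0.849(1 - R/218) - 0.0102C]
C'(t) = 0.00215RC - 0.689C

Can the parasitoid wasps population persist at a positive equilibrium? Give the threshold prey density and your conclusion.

The predator equation gives dC/dt > 0 only when R > 0.689/0.00215 = 320.
Without the predator, R → K = 218. Since 218 < 320, the predator cannot invade.

Threshold R = 320; K < 320, so no, the predator goes extinct.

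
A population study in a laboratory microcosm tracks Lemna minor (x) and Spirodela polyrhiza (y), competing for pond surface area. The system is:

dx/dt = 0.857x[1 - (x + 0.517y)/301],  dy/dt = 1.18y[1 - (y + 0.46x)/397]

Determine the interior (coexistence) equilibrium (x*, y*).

Setting both brackets to zero gives the nullclines x + 0.517y = 301 and 0.46x + y = 397.
Substituting y = 397 - 0.46x into the first: x(1 - 0.517·0.46) = 301 - 0.517·397.
So x* = 95.8/0.762 = 126, and then y* = 397 - 0.46·126 = 339.

x* ≈ 126, y* ≈ 339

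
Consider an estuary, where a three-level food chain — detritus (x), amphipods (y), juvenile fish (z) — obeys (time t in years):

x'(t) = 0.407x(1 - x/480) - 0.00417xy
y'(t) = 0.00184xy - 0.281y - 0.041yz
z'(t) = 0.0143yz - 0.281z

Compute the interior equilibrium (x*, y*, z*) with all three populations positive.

x* ≈ 383, y* ≈ 19.7, z* ≈ 10.4

From dz/dt = 0: 0.0143y* = 0.281, so y* = 19.7.
From dx/dt = 0: 0.407(1 - x*/480) = 0.00417·19.7, giving x* = 480·(1 - 0.201) = 383.
From dy/dt = 0: 0.00184·383 - 0.281 = 0.041z*, so z* = 0.424/0.041 = 10.4.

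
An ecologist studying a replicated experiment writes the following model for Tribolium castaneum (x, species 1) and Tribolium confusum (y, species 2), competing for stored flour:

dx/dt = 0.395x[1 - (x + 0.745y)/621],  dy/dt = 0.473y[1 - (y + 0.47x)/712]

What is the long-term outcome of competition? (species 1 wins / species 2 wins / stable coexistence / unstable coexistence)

stable coexistence

Compare the nullcline intercepts: K1/α12 = 621/0.745 = 834 > K2 = 712; K2/α21 = 712/0.47 = 1510 > K1 = 621.
Since both inequalities hold, each species can invade when rare, so the interior equilibrium is stable.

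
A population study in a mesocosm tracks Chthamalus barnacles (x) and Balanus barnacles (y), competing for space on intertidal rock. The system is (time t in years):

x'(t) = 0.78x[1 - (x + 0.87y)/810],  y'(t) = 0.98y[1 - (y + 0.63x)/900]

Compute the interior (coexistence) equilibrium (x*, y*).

Setting both brackets to zero gives the nullclines x + 0.87y = 810 and 0.63x + y = 900.
Substituting y = 900 - 0.63x into the first: x(1 - 0.87·0.63) = 810 - 0.87·900.
So x* = 27/0.452 = 59.7, and then y* = 900 - 0.63·59.7 = 862.

x* ≈ 59.7, y* ≈ 862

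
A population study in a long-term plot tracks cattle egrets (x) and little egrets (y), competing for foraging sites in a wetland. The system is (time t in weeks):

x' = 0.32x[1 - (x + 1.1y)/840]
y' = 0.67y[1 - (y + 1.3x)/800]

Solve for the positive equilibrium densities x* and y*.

x* ≈ 93, y* ≈ 679

Setting both brackets to zero gives the nullclines x + 1.1y = 840 and 1.3x + y = 800.
Substituting y = 800 - 1.3x into the first: x(1 - 1.1·1.3) = 840 - 1.1·800.
So x* = -40/-0.43 = 93, and then y* = 800 - 1.3·93 = 679.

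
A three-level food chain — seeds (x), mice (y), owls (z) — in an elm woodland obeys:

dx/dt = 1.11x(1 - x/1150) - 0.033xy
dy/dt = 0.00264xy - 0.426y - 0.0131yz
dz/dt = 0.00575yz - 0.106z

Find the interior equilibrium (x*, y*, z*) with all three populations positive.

From dz/dt = 0: 0.00575y* = 0.106, so y* = 18.4.
From dx/dt = 0: 1.11(1 - x*/1150) = 0.033·18.4, giving x* = 1150·(1 - 0.548) = 520.
From dy/dt = 0: 0.00264·520 - 0.426 = 0.0131z*, so z* = 0.946/0.0131 = 72.2.

x* ≈ 520, y* ≈ 18.4, z* ≈ 72.2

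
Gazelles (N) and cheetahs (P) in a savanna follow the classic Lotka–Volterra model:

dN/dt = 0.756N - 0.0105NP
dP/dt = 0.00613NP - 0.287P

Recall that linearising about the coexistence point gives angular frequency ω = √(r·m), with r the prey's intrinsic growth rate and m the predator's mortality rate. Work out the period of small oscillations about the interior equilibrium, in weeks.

T ≈ 13.5 weeks

Here r = 0.756 and m = 0.287, so r·m = 0.217.
ω = √0.217 = 0.466 per week, hence T = 2π/ω ≈ 13.5 weeks.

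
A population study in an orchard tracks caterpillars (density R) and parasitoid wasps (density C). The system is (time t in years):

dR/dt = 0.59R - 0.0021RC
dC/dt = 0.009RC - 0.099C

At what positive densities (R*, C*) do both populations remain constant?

Set dC/dt = 0 with C > 0: 0.009R - 0.099 = 0, so R* = 0.099/0.009 = 11.
Set dR/dt = 0 with R > 0: 0.59 - 0.0021C = 0, so C* = 0.59/0.0021 = 281.

R* ≈ 11, C* ≈ 281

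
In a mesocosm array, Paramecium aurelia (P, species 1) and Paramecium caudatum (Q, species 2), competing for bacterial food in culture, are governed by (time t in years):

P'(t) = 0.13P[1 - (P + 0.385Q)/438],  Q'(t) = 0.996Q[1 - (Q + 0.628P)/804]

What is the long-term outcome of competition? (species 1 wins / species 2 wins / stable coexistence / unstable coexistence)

Compare the nullcline intercepts: K1/α12 = 438/0.385 = 1140 > K2 = 804; K2/α21 = 804/0.628 = 1280 > K1 = 438.
Since both inequalities hold, each species can invade when rare, so the interior equilibrium is stable.

stable coexistence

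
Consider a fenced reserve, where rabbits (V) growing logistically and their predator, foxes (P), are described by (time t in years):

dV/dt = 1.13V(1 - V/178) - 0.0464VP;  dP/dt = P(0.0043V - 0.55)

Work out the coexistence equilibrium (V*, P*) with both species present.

V* ≈ 128, P* ≈ 6.85

From dP/dt = 0 with P > 0: 0.0043V* = 0.55, so V* = 128.
Substitute into dV/dt = 0: 1.13(1 - 128/178) = 0.0464P*.
The bracket is 0.281, giving P* = 0.318/0.0464 = 6.85.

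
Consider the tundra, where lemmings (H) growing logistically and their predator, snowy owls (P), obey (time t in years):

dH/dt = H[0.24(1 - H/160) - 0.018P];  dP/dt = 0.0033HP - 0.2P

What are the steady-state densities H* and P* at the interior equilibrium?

H* ≈ 60.6, P* ≈ 8.28

From dP/dt = 0 with P > 0: 0.0033H* = 0.2, so H* = 60.6.
Substitute into dH/dt = 0: 0.24(1 - 60.6/160) = 0.018P*.
The bracket is 0.621, giving P* = 0.149/0.018 = 8.28.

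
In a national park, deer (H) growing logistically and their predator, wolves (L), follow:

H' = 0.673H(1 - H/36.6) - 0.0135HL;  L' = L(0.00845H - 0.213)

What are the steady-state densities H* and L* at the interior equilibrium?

From dL/dt = 0 with L > 0: 0.00845H* = 0.213, so H* = 25.2.
Substitute into dH/dt = 0: 0.673(1 - 25.2/36.6) = 0.0135L*.
The bracket is 0.311, giving L* = 0.209/0.0135 = 15.5.

H* ≈ 25.2, L* ≈ 15.5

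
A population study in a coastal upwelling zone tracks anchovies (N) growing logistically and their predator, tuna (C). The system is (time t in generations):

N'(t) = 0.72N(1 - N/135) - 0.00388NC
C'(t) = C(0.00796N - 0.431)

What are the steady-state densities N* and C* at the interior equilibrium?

From dC/dt = 0 with C > 0: 0.00796N* = 0.431, so N* = 54.1.
Substitute into dN/dt = 0: 0.72(1 - 54.1/135) = 0.00388C*.
The bracket is 0.599, giving C* = 0.431/0.00388 = 111.

N* ≈ 54.1, C* ≈ 111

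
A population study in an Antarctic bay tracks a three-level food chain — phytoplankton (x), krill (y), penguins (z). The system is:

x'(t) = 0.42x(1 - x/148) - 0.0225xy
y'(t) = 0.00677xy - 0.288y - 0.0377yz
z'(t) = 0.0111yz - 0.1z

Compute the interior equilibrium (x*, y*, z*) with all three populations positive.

x* ≈ 76.6, y* ≈ 9.01, z* ≈ 6.11

From dz/dt = 0: 0.0111y* = 0.1, so y* = 9.01.
From dx/dt = 0: 0.42(1 - x*/148) = 0.0225·9.01, giving x* = 148·(1 - 0.483) = 76.6.
From dy/dt = 0: 0.00677·76.6 - 0.288 = 0.0377z*, so z* = 0.23/0.0377 = 6.11.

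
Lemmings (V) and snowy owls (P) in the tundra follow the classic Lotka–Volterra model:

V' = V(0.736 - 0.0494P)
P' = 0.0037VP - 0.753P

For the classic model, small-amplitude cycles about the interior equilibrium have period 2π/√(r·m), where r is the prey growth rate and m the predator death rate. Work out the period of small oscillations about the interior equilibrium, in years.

Here r = 0.736 and m = 0.753, so r·m = 0.554.
ω = √0.554 = 0.744 per year, hence T = 2π/ω ≈ 8.44 years.

T ≈ 8.44 years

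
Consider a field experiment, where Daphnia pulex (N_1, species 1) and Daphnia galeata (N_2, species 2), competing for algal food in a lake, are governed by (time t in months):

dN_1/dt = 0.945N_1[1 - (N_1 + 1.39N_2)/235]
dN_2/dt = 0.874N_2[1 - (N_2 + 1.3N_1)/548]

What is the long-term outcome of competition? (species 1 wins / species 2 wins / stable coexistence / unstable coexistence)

species 2 excludes species 1

Compare the nullcline intercepts: K1/α12 = 235/1.39 = 169 < K2 = 548; K2/α21 = 548/1.3 = 422 > K1 = 235.
Since the inequalities point opposite ways, species 2 can invade but species 1 cannot.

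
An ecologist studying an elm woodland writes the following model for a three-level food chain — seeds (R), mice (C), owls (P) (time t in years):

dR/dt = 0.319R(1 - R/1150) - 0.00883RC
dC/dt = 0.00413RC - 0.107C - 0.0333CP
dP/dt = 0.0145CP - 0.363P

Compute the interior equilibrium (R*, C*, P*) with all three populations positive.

From dP/dt = 0: 0.0145C* = 0.363, so C* = 25.
From dR/dt = 0: 0.319(1 - R*/1150) = 0.00883·25, giving R* = 1150·(1 - 0.693) = 353.
From dC/dt = 0: 0.00413·353 - 0.107 = 0.0333P*, so P* = 1.35/0.0333 = 40.6.

R* ≈ 353, C* ≈ 25, P* ≈ 40.6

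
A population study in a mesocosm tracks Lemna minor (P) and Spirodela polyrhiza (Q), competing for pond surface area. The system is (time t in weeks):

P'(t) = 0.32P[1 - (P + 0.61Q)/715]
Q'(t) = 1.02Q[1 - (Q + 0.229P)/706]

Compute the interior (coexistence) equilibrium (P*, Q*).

Setting both brackets to zero gives the nullclines P + 0.61Q = 715 and 0.229P + Q = 706.
Substituting Q = 706 - 0.229P into the first: P(1 - 0.61·0.229) = 715 - 0.61·706.
So P* = 284/0.86 = 331, and then Q* = 706 - 0.229·331 = 630.

P* ≈ 331, Q* ≈ 630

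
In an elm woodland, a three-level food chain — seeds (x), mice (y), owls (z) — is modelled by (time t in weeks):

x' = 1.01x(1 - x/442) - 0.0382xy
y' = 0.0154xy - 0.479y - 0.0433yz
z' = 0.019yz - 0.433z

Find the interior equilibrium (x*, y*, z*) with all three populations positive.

From dz/dt = 0: 0.019y* = 0.433, so y* = 22.8.
From dx/dt = 0: 1.01(1 - x*/442) = 0.0382·22.8, giving x* = 442·(1 - 0.862) = 61.
From dy/dt = 0: 0.0154·61 - 0.479 = 0.0433z*, so z* = 0.461/0.0433 = 10.6.

x* ≈ 61, y* ≈ 22.8, z* ≈ 10.6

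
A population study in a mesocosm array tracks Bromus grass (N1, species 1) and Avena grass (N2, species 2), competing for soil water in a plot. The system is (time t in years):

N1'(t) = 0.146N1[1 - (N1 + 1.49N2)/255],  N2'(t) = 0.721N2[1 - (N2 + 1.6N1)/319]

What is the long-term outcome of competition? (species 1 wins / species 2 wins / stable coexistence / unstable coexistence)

unstable coexistence (outcome depends on initial conditions)

Compare the nullcline intercepts: K1/α12 = 255/1.49 = 171 < K2 = 319; K2/α21 = 319/1.6 = 199 < K1 = 255.
Since both are reversed, neither can invade when rare; the interior point is a saddle.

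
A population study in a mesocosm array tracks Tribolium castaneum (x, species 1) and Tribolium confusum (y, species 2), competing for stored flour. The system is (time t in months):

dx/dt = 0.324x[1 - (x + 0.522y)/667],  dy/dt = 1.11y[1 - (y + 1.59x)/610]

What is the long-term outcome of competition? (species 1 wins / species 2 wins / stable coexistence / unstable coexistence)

species 1 excludes species 2

Compare the nullcline intercepts: K1/α12 = 667/0.522 = 1280 > K2 = 610; K2/α21 = 610/1.59 = 384 < K1 = 667.
Since the inequalities point opposite ways, species 1 can invade but species 2 cannot.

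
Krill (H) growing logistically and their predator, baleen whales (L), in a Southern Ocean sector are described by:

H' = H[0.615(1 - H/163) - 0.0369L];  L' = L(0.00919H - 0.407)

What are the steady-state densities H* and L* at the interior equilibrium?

H* ≈ 44.3, L* ≈ 12.1

From dL/dt = 0 with L > 0: 0.00919H* = 0.407, so H* = 44.3.
Substitute into dH/dt = 0: 0.615(1 - 44.3/163) = 0.0369L*.
The bracket is 0.728, giving L* = 0.448/0.0369 = 12.1.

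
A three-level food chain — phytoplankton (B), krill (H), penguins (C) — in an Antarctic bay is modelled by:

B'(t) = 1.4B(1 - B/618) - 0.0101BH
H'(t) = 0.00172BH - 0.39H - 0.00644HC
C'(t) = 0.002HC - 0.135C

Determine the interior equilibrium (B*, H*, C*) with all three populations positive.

B* ≈ 317, H* ≈ 67.5, C* ≈ 24.1

From dC/dt = 0: 0.002H* = 0.135, so H* = 67.5.
From dB/dt = 0: 1.4(1 - B*/618) = 0.0101·67.5, giving B* = 618·(1 - 0.487) = 317.
From dH/dt = 0: 0.00172·317 - 0.39 = 0.00644C*, so C* = 0.155/0.00644 = 24.1.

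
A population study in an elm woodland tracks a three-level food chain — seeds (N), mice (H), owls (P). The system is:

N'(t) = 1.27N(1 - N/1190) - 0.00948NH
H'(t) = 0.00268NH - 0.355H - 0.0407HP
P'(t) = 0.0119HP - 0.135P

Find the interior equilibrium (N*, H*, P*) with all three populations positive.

From dP/dt = 0: 0.0119H* = 0.135, so H* = 11.3.
From dN/dt = 0: 1.27(1 - N*/1190) = 0.00948·11.3, giving N* = 1190·(1 - 0.0847) = 1090.
From dH/dt = 0: 0.00268·1090 - 0.355 = 0.0407P*, so P* = 2.56/0.0407 = 63.

N* ≈ 1090, H* ≈ 11.3, P* ≈ 63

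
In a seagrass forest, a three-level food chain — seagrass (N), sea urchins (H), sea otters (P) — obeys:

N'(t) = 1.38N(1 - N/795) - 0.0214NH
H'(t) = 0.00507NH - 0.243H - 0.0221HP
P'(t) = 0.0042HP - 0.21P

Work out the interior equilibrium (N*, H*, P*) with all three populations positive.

From dP/dt = 0: 0.0042H* = 0.21, so H* = 50.
From dN/dt = 0: 1.38(1 - N*/795) = 0.0214·50, giving N* = 795·(1 - 0.775) = 179.
From dH/dt = 0: 0.00507·179 - 0.243 = 0.0221P*, so P* = 0.662/0.0221 = 30.

N* ≈ 179, H* ≈ 50, P* ≈ 30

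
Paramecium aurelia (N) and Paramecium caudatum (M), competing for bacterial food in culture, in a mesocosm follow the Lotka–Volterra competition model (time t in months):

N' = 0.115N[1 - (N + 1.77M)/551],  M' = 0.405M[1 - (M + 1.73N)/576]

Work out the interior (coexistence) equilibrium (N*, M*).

N* ≈ 227, M* ≈ 183

Setting both brackets to zero gives the nullclines N + 1.77M = 551 and 1.73N + M = 576.
Substituting M = 576 - 1.73N into the first: N(1 - 1.77·1.73) = 551 - 1.77·576.
So N* = -469/-2.06 = 227, and then M* = 576 - 1.73·227 = 183.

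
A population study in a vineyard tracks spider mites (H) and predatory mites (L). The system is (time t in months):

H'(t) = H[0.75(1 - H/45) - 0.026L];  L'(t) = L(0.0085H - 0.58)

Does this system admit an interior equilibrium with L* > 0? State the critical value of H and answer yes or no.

Threshold H = 68.2; K < 68.2, so no, the predator goes extinct.

The predator equation gives dL/dt > 0 only when H > 0.58/0.0085 = 68.2.
Without the predator, H → K = 45. Since 45 < 68.2, the predator cannot invade.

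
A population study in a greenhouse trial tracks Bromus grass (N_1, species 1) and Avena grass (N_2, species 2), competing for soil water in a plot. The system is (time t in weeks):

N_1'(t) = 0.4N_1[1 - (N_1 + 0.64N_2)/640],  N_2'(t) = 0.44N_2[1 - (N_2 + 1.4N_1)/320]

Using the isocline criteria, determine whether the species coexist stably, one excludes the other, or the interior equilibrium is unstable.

species 1 excludes species 2

Compare the nullcline intercepts: K1/α12 = 640/0.64 = 1000 > K2 = 320; K2/α21 = 320/1.4 = 229 < K1 = 640.
Since the inequalities point opposite ways, species 1 can invade but species 2 cannot.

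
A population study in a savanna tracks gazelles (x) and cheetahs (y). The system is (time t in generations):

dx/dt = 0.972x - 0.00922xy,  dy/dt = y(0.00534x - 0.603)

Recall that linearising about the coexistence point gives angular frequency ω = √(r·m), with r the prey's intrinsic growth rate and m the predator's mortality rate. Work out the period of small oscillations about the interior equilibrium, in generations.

Here r = 0.972 and m = 0.603, so r·m = 0.586.
ω = √0.586 = 0.766 per generation, hence T = 2π/ω ≈ 8.21 generations.

T ≈ 8.21 generations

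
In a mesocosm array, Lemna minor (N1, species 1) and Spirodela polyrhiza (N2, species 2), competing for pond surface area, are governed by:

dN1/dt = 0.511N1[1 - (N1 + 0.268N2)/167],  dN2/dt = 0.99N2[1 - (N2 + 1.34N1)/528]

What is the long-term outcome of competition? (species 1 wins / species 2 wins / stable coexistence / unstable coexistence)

Compare the nullcline intercepts: K1/α12 = 167/0.268 = 623 > K2 = 528; K2/α21 = 528/1.34 = 394 > K1 = 167.
Since both inequalities hold, each species can invade when rare, so the interior equilibrium is stable.

stable coexistence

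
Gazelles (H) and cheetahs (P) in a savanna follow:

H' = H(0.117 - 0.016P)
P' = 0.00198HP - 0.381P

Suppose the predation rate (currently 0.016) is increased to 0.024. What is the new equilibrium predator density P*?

P* ≈ 4.88

At the interior fixed point, setting dH/dt = 0 with H > 0 fixes P* = (prey growth rate)/(HP coefficient) — independent of the other coefficients.
With the change, P* = 0.117/0.024 = 4.88; it falls from 7.31.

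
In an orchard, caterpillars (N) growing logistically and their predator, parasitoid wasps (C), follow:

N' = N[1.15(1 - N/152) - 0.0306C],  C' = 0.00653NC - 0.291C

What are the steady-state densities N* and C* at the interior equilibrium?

From dC/dt = 0 with C > 0: 0.00653N* = 0.291, so N* = 44.6.
Substitute into dN/dt = 0: 1.15(1 - 44.6/152) = 0.0306C*.
The bracket is 0.707, giving C* = 0.813/0.0306 = 26.6.

N* ≈ 44.6, C* ≈ 26.6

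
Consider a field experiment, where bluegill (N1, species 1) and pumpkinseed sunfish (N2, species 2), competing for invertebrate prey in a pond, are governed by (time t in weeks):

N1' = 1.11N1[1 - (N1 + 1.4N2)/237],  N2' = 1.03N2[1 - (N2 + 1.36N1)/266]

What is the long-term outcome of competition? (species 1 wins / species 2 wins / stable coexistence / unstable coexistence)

unstable coexistence (outcome depends on initial conditions)

Compare the nullcline intercepts: K1/α12 = 237/1.4 = 169 < K2 = 266; K2/α21 = 266/1.36 = 196 < K1 = 237.
Since both are reversed, neither can invade when rare; the interior point is a saddle.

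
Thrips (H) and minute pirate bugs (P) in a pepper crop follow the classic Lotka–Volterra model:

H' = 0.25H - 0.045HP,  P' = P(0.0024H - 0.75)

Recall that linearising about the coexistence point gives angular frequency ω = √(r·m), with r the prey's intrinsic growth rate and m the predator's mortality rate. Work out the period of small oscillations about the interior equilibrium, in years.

Here r = 0.25 and m = 0.75, so r·m = 0.188.
ω = √0.188 = 0.433 per year, hence T = 2π/ω ≈ 14.5 years.

T ≈ 14.5 years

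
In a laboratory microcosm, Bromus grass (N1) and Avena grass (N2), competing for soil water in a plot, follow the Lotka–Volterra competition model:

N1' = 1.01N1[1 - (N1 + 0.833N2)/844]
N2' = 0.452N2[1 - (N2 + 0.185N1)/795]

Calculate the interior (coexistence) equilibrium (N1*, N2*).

N1* ≈ 215, N2* ≈ 755

Setting both brackets to zero gives the nullclines N1 + 0.833N2 = 844 and 0.185N1 + N2 = 795.
Substituting N2 = 795 - 0.185N1 into the first: N1(1 - 0.833·0.185) = 844 - 0.833·795.
So N1* = 182/0.846 = 215, and then N2* = 795 - 0.185·215 = 755.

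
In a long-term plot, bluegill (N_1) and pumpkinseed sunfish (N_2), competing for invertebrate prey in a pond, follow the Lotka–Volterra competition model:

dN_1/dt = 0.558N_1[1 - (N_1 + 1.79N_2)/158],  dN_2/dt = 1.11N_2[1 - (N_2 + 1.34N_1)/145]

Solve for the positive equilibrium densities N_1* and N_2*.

N_1* ≈ 72.6, N_2* ≈ 47.7

Setting both brackets to zero gives the nullclines N_1 + 1.79N_2 = 158 and 1.34N_1 + N_2 = 145.
Substituting N_2 = 145 - 1.34N_1 into the first: N_1(1 - 1.79·1.34) = 158 - 1.79·145.
So N_1* = -102/-1.4 = 72.6, and then N_2* = 145 - 1.34·72.6 = 47.7.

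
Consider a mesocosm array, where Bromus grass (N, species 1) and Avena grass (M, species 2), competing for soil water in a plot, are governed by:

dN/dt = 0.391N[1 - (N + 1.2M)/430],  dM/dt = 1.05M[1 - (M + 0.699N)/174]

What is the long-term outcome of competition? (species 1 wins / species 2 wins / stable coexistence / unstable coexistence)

species 1 excludes species 2

Compare the nullcline intercepts: K1/α12 = 430/1.2 = 358 > K2 = 174; K2/α21 = 174/0.699 = 249 < K1 = 430.
Since the inequalities point opposite ways, species 1 can invade but species 2 cannot.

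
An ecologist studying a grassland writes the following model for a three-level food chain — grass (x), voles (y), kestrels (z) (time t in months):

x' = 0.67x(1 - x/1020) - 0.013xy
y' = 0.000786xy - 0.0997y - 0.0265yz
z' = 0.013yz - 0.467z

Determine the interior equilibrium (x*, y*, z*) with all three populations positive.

From dz/dt = 0: 0.013y* = 0.467, so y* = 35.9.
From dx/dt = 0: 0.67(1 - x*/1020) = 0.013·35.9, giving x* = 1020·(1 - 0.697) = 309.
From dy/dt = 0: 0.000786·309 - 0.0997 = 0.0265z*, so z* = 0.143/0.0265 = 5.4.

x* ≈ 309, y* ≈ 35.9, z* ≈ 5.4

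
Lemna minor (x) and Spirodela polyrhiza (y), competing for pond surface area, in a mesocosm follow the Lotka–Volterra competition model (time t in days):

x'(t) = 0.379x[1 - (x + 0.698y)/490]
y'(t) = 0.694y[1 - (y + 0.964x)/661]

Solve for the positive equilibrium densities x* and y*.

Setting both brackets to zero gives the nullclines x + 0.698y = 490 and 0.964x + y = 661.
Substituting y = 661 - 0.964x into the first: x(1 - 0.698·0.964) = 490 - 0.698·661.
So x* = 28.6/0.327 = 87.5, and then y* = 661 - 0.964·87.5 = 577.

x* ≈ 87.5, y* ≈ 577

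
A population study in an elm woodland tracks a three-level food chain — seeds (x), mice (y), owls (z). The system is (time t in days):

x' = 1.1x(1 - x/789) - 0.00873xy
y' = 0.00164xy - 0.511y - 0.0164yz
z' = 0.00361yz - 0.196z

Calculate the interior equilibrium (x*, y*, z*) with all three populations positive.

From dz/dt = 0: 0.00361y* = 0.196, so y* = 54.3.
From dx/dt = 0: 1.1(1 - x*/789) = 0.00873·54.3, giving x* = 789·(1 - 0.431) = 449.
From dy/dt = 0: 0.00164·449 - 0.511 = 0.0164z*, so z* = 0.225/0.0164 = 13.7.

x* ≈ 449, y* ≈ 54.3, z* ≈ 13.7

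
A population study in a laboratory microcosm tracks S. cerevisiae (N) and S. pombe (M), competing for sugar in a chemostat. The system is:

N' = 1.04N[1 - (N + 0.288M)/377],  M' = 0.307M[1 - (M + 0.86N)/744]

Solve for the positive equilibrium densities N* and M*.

N* ≈ 216, M* ≈ 558

Setting both brackets to zero gives the nullclines N + 0.288M = 377 and 0.86N + M = 744.
Substituting M = 744 - 0.86N into the first: N(1 - 0.288·0.86) = 377 - 0.288·744.
So N* = 163/0.752 = 216, and then M* = 744 - 0.86·216 = 558.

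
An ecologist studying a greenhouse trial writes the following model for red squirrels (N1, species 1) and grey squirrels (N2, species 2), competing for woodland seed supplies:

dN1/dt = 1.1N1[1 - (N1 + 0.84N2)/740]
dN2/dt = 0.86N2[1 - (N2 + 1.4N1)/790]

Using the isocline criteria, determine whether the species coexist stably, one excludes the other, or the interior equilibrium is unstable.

Compare the nullcline intercepts: K1/α12 = 740/0.84 = 881 > K2 = 790; K2/α21 = 790/1.4 = 564 < K1 = 740.
Since the inequalities point opposite ways, species 1 can invade but species 2 cannot.

species 1 excludes species 2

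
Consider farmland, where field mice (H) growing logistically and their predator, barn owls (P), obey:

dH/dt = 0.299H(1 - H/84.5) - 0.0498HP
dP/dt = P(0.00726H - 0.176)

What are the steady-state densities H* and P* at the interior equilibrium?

H* ≈ 24.2, P* ≈ 4.28

From dP/dt = 0 with P > 0: 0.00726H* = 0.176, so H* = 24.2.
Substitute into dH/dt = 0: 0.299(1 - 24.2/84.5) = 0.0498P*.
The bracket is 0.713, giving P* = 0.213/0.0498 = 4.28.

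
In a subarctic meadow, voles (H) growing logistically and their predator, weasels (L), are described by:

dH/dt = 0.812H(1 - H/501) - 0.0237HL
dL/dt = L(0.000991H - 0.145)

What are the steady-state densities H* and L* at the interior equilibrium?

H* ≈ 146, L* ≈ 24.3

From dL/dt = 0 with L > 0: 0.000991H* = 0.145, so H* = 146.
Substitute into dH/dt = 0: 0.812(1 - 146/501) = 0.0237L*.
The bracket is 0.708, giving L* = 0.575/0.0237 = 24.3.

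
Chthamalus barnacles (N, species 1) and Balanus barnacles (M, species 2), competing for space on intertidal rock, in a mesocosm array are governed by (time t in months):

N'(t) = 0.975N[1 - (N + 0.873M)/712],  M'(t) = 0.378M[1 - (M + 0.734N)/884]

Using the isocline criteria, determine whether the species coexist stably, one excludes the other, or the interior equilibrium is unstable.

Compare the nullcline intercepts: K1/α12 = 712/0.873 = 816 < K2 = 884; K2/α21 = 884/0.734 = 1200 > K1 = 712.
Since the inequalities point opposite ways, species 2 can invade but species 1 cannot.

species 2 excludes species 1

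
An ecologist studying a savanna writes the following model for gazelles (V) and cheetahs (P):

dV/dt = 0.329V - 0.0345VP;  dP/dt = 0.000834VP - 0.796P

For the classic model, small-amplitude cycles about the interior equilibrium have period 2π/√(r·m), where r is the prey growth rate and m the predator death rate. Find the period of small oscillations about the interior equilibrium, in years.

Here r = 0.329 and m = 0.796, so r·m = 0.262.
ω = √0.262 = 0.512 per year, hence T = 2π/ω ≈ 12.3 years.

T ≈ 12.3 years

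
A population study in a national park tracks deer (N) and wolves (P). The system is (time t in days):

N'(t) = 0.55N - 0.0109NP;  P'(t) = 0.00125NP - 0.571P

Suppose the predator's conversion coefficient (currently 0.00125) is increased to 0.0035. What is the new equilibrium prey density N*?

N* ≈ 163

At the interior fixed point, setting dP/dt = 0 with P > 0 fixes N* = (predator death rate)/(NP coefficient) — independent of the other coefficients.
With the change, N* = 0.571/0.0035 = 163; it falls from 457.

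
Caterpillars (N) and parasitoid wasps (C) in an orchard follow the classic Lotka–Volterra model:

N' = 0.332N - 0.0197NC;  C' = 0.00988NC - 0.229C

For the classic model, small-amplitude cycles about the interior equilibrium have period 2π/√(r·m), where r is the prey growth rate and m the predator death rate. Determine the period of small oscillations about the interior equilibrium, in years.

T ≈ 22.8 years

Here r = 0.332 and m = 0.229, so r·m = 0.076.
ω = √0.076 = 0.276 per year, hence T = 2π/ω ≈ 22.8 years.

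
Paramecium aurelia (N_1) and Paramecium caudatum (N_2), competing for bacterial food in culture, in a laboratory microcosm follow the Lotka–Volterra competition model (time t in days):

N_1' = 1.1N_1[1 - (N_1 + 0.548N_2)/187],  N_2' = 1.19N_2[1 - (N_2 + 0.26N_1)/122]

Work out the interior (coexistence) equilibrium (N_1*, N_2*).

N_1* ≈ 140, N_2* ≈ 85.6

Setting both brackets to zero gives the nullclines N_1 + 0.548N_2 = 187 and 0.26N_1 + N_2 = 122.
Substituting N_2 = 122 - 0.26N_1 into the first: N_1(1 - 0.548·0.26) = 187 - 0.548·122.
So N_1* = 120/0.858 = 140, and then N_2* = 122 - 0.26·140 = 85.6.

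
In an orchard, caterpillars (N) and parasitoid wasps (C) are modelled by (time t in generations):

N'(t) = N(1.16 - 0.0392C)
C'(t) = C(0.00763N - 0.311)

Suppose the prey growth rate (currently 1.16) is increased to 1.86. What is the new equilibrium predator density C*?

C* ≈ 47.4

At the interior fixed point, setting dN/dt = 0 with N > 0 fixes C* = (prey growth rate)/(NC coefficient) — independent of the other coefficients.
With the change, C* = 1.86/0.0392 = 47.4; it rises from 29.6.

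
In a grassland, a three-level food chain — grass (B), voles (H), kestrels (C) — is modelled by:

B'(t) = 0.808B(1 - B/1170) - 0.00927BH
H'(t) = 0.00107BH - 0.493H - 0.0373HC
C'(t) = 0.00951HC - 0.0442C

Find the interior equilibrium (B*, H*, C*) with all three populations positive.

B* ≈ 1110, H* ≈ 4.65, C* ≈ 18.6

From dC/dt = 0: 0.00951H* = 0.0442, so H* = 4.65.
From dB/dt = 0: 0.808(1 - B*/1170) = 0.00927·4.65, giving B* = 1170·(1 - 0.0533) = 1110.
From dH/dt = 0: 0.00107·1110 - 0.493 = 0.0373C*, so C* = 0.692/0.0373 = 18.6.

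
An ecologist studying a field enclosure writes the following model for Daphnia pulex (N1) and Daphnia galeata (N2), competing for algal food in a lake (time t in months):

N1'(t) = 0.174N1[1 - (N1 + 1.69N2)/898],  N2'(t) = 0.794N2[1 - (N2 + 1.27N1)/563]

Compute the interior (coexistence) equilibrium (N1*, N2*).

Setting both brackets to zero gives the nullclines N1 + 1.69N2 = 898 and 1.27N1 + N2 = 563.
Substituting N2 = 563 - 1.27N1 into the first: N1(1 - 1.69·1.27) = 898 - 1.69·563.
So N1* = -53.5/-1.15 = 46.6, and then N2* = 563 - 1.27·46.6 = 504.

N1* ≈ 46.6, N2* ≈ 504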